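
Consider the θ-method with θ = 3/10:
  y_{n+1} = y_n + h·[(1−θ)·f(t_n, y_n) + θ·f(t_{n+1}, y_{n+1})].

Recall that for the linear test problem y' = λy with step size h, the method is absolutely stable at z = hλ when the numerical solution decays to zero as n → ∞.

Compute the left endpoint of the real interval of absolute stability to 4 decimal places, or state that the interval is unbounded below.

z* = -5.0000.

Set f=λy, z=hλ:
  y_{n+1} = y_n + z·[7/10·y_n + 3/10·y_{n+1}] ⇒ (1 − 3/10z)y_{n+1} = (1 + 7/10z)y_n
  R(z) = (1 + 7/10z)/(1 − 3/10z).

Boundary: |R(x)|=1, x<0.
x=-1.26: |R|=0.0856
R=−1: 1+7/10x = −1+3/10x ⇒ -2/5x=2 ⇒ x=2/(-2/5)=-5.0000
Confirm numerically:
  x=-3.787: |R|=0.77286 <1
  x=-3.783: |R|=0.77198 <1
  x=-2.261: |R|=0.34720 <1
  x=-2.209: |R|=0.32856 <1
  x=-5.526: |R|=1.07916 >1
  x=-5.424: |R|=1.06456 >1
Stable set (-5.0000, 0).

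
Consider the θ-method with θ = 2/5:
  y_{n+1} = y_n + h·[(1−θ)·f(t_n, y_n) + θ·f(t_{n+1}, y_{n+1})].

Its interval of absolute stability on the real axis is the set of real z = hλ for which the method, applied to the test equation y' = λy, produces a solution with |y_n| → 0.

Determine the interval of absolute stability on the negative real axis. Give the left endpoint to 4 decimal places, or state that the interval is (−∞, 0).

z∈(-10.0000,0).

Test eqn y'=λy, z=hλ:
  y_{n+1} = y_n + z·[3/5·y_n + 2/5·y_{n+1}] ⇒ (1 − 2/5z)y_{n+1} = (1 + 3/5z)y_n
  so R(z) = (1 + 3/5z)/(1 − 2/5z).

Solve |R(x)|<1 on ℝ⁻.
x=-1.66: |R|=0.0024
R=−1: 1+3/5x = −1+2/5x ⇒ -1/5x=2 ⇒ x=2/(-1/5)=-10.0000
Confirm numerically:
  x=-9.065: |R|=0.95958 <1
  x=-6.570: |R|=0.81092 <1
  x=-5.479: |R|=0.71669 <1
  x=-5.263: |R|=0.69490 <1
  x=-10.461: |R|=1.01778 >1
  x=-10.353: |R|=1.01373 >1
  x=-10.134: |R|=1.00530 >1
Interval (-10.0000, 0).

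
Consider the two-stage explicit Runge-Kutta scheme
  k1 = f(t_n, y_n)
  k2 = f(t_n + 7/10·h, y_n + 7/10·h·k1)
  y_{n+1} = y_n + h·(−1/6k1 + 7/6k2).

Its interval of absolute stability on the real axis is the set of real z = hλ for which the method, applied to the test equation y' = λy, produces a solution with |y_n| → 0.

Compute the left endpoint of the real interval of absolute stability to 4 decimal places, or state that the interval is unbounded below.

On y'=λy, z=hλ:
  k1=λy_n ⇒ h·k1=z·y_n;  k2=λ(1+7/10z)y_n ⇒ h·k2=z(1+7/10z)y_n
  y_{n+1}/y_n = 1 − 1/6z + 7/6z(1+7/10z) = 1 + z + 49/60z²
  ⇒ R(z) = 1 + z + 49/60z².

Need |R(x)|<1, x<0.
x=-0.43: |R|=0.7210
R=1: x+49/60x²=0 ⇒ x=−60/49=-1.2245; min R=1−1/(4·49/60)=0.6939>−1
Confirm numerically:
  x=-1.128: |R|=0.91111 <1
  x=-0.981: |R|=0.80493 <1
  x=-0.789: |R|=0.71939 <1
  x=-0.578: |R|=0.69484 <1
  x=-1.808: |R|=1.86157 >1
  x=-1.791: |R|=1.82861 >1
So |R|<1 on (-1.2245, 0).

left endpoint -1.2245.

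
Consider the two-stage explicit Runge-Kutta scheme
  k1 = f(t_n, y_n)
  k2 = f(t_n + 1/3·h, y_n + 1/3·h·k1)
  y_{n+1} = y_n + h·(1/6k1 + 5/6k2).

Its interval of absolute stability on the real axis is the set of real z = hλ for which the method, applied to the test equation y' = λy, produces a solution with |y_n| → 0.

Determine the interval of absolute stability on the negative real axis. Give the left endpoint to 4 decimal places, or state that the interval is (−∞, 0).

On y'=λy, z=hλ:
  k1=λy_n ⇒ h·k1=z·y_n;  k2=λ(1+1/3z)y_n ⇒ h·k2=z(1+1/3z)y_n
  y_{n+1}/y_n = 1 + 1/6z + 5/6z(1+1/3z) = 1 + z + 5/18z²
  R(z) = 1 + z + 5/18z².

Boundary: |R(x)|=1, x<0.
x=-1.25: |R|=0.1840
R=1: x+5/18x²=0 ⇒ x=−18/5=-3.6000; min R=1−1/(4·5/18)=0.1000>−1
Confirm numerically:
  x=-2.495: |R|=0.23417 <1
  x=-2.481: |R|=0.22882 <1
  x=-1.952: |R|=0.10642 <1
  x=-4.035: |R|=1.48756 >1
  x=-3.979: |R|=1.41890 >1
Interval (-3.6000, 0).

z∈(-3.6000,0).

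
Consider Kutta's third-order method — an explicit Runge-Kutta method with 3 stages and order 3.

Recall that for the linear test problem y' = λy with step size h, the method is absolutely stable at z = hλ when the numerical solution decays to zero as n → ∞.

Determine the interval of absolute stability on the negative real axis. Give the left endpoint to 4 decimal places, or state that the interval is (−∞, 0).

z∈(-2.5127,0).

Test eqn y'=λy, z=hλ:
  order 3, 3-stage ⇒ R(z)=1+z+z^2/2+z^3/6
  (e.g. R(-1.46)=0.08711, |R|=0.08711)

Solve |R(x)|<1 on ℝ⁻.
x=-1.46: |R|=0.0871
|R(-2.16)|=0.5068 |R(-1.87)|=0.2114 |R(-0.96)|=0.3533
Bisect:
  x_lo=-3.2052 |R|=2.5565  x_hi=-0.3899 |R|=0.6762
  mid=-1.79755 |R|=0.14999 →hi
  mid=-2.50136 |R|=0.98138 →hi
  mid=-2.85327 |R|=1.65417 →lo
  mid=-2.67732 |R|=1.29181 →lo
  mid=-2.58934 |R|=1.13045 →lo
  mid=-2.54535 |R|=1.05442 →lo
  mid=-2.52336 |R|=1.01753 →lo
  mid=-2.51236 |R|=0.99937 →hi
  ...
  [-2.51287,-2.51270] ⇒ x*=-2.5127
Interval (-2.5127, 0).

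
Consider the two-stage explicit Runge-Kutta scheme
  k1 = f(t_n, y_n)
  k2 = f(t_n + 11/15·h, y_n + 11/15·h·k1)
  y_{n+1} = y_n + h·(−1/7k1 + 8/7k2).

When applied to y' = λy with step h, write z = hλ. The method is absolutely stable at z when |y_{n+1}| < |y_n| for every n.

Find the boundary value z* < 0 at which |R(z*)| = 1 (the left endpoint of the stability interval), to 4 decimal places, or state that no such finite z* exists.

left endpoint -1.1932.

On y'=λy, z=hλ:
  k1=λy_n ⇒ h·k1=z·y_n;  k2=λ(1+11/15z)y_n ⇒ h·k2=z(1+11/15z)y_n
  y_{n+1}/y_n = 1 − 1/7z + 8/7z(1+11/15z) = 1 + z + 88/105z²
  Hence R(z) = 1 + z + 88/105z².

Boundary: |R(x)|=1, x<0.
x=-1.77: |R|=1.8557
R=1: x+88/105x²=0 ⇒ x=−105/88=-1.1932; min R=1−1/(4·88/105)=0.7017>−1
Confirm numerically:
  x=-0.948: |R|=0.80520 <1
  x=-0.867: |R|=0.76299 <1
  x=-0.587: |R|=0.70178 <1
  x=-0.544: |R|=0.70402 <1
  x=-1.734: |R|=1.78595 >1
  x=-1.379: |R|=1.21476 >1
  x=-1.322: |R|=1.14273 >1
Interval (-1.1932, 0).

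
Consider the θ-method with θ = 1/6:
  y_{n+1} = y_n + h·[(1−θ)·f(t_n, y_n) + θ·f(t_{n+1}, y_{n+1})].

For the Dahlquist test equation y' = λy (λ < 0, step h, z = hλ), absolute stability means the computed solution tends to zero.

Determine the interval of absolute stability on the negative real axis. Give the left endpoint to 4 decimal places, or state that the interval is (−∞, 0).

(-3.0000, 0).

Set f=λy, z=hλ:
  y_{n+1} = y_n + z·[5/6·y_n + 1/6·y_{n+1}] ⇒ (1 − 1/6z)y_{n+1} = (1 + 5/6z)y_n
  so R(z) = (1 + 5/6z)/(1 − 1/6z).

Boundary: |R(x)|=1, x<0.
x=-0.53: |R|=0.5130
R=−1: 1+5/6x = −1+1/6x ⇒ -2/3x=2 ⇒ x=2/(-2/3)=-3.0000
Confirm numerically:
  x=-2.802: |R|=0.91002 <1
  x=-1.433: |R|=0.15673 <1
  x=-1.395: |R|=0.13185 <1
  x=-3.388: |R|=1.16532 >1
  x=-3.349: |R|=1.14932 >1
  x=-3.220: |R|=1.09544 >1
So |R|<1 on (-3.0000, 0).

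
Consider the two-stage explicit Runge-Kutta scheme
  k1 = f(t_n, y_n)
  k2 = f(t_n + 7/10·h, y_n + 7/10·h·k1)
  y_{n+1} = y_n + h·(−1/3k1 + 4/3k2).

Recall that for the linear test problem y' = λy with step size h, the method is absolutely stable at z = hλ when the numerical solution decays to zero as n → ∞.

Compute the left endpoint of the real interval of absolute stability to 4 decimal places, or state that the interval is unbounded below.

With y'=λy (z=hλ):
  k1=λy_n ⇒ h·k1=z·y_n;  k2=λ(1+7/10z)y_n ⇒ h·k2=z(1+7/10z)y_n
  y_{n+1}/y_n = 1 − 1/3z + 4/3z(1+7/10z) = 1 + z + 14/15z²
  so R(z) = 1 + z + 14/15z².

Solve |R(x)|<1 on ℝ⁻.
x=-0.5: |R|=0.7333
R=1: x+14/15x²=0 ⇒ x=−15/14=-1.0714; min R=1−1/(4·14/15)=0.7321>−1
Confirm numerically:
  x=-0.969: |R|=0.90736 <1
  x=-0.921: |R|=0.87069 <1
  x=-0.785: |R|=0.79014 <1
  x=-1.506: |R|=1.61083 >1
  x=-1.108: |R|=1.03782 >1
So |R|<1 on (-1.0714, 0).

z* = -1.0714.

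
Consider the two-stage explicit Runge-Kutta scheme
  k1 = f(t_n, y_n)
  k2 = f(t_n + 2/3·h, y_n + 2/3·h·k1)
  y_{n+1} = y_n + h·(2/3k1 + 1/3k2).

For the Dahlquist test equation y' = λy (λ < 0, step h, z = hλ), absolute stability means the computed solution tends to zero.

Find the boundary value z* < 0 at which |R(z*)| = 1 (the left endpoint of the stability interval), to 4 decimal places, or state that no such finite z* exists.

z* = -4.5000.

With y'=λy (z=hλ):
  k1=λy_n ⇒ h·k1=z·y_n;  k2=λ(1+2/3z)y_n ⇒ h·k2=z(1+2/3z)y_n
  y_{n+1}/y_n = 1 + 2/3z + 1/3z(1+2/3z) = 1 + z + 2/9z²
  R(z) = 1 + z + 2/9z².

Find x<0 with |R(x)|<1.
x=-0.52: |R|=0.5401
R=1: x+2/9x²=0 ⇒ x=−9/2=-4.5000; min R=1−1/(4·2/9)=-0.1250>−1
Confirm numerically:
  x=-2.906: |R|=0.02937 <1
  x=-1.944: |R|=0.10419 <1
  x=-1.921: |R|=0.10095 <1
  x=-4.928: |R|=1.46871 >1
  x=-4.915: |R|=1.45327 >1
  x=-4.797: |R|=1.31660 >1
Stable set (-4.5000, 0).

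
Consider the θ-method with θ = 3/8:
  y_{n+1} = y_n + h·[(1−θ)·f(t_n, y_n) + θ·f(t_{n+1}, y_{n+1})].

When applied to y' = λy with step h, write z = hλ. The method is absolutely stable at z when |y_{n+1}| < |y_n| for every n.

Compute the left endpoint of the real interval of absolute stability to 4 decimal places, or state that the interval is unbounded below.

With y'=λy (z=hλ):
  y_{n+1} = y_n + z·[5/8·y_n + 3/8·y_{n+1}] ⇒ (1 − 3/8z)y_{n+1} = (1 + 5/8z)y_n
  ⇒ R(z) = (1 + 5/8z)/(1 − 3/8z).

Find x<0 with |R(x)|<1.
x=-1.34: |R|=0.1082
R=−1: 1+5/8x = −1+3/8x ⇒ -1/4x=2 ⇒ x=2/(-1/4)=-8.0000
Confirm numerically:
  x=-7.905: |R|=0.99401 <1
  x=-5.747: |R|=0.82148 <1
  x=-4.258: |R|=0.63974 <1
  x=-3.371: |R|=0.48888 <1
  x=-8.448: |R|=1.02687 >1
  x=-8.345: |R|=1.02089 >1
  x=-8.184: |R|=1.01130 >1
So |R|<1 on (-8.0000, 0).

left endpoint -8.0000.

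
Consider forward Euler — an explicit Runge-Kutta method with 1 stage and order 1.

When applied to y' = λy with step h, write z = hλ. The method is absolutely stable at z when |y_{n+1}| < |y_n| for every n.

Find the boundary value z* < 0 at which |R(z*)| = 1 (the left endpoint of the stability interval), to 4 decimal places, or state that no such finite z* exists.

z* = -2.0000.

On y'=λy, z=hλ:
  order 1, 1-stage ⇒ R(z)=1+z
  (e.g. R(-1.7)=-0.70000, |R|=0.70000)

Boundary: |R(x)|=1, x<0.
x=-1.7: |R|=0.7000
|R(-1.64)|=0.6400 |R(-1.12)|=0.1200 |R(-1)|=0.0000
Bisect:
  x_lo=-2.3826 |R|=1.3826  x_hi=-0.2535 |R|=0.7465
  mid=-1.31805 |R|=0.31805 →hi
  mid=-1.85035 |R|=0.85035 →hi
  mid=-2.11650 |R|=1.11650 →lo
  mid=-1.98342 |R|=0.98342 →hi
  mid=-2.04996 |R|=1.04996 →lo
  mid=-2.01669 |R|=1.01669 →lo
  mid=-2.00006 |R|=1.00006 →lo
  mid=-1.99174 |R|=0.99174 →hi
  ...
  [-2.00006,-1.99993] ⇒ x*=-2.0000
Interval (-2.0000, 0).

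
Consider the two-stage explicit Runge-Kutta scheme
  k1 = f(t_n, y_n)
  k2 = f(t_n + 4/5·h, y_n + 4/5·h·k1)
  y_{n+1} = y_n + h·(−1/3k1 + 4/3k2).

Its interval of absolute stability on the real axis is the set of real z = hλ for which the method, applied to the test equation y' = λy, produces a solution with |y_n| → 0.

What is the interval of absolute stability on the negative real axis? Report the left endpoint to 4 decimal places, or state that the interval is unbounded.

On y'=λy, z=hλ:
  k1=λy_n ⇒ h·k1=z·y_n;  k2=λ(1+4/5z)y_n ⇒ h·k2=z(1+4/5z)y_n
  y_{n+1}/y_n = 1 − 1/3z + 4/3z(1+4/5z) = 1 + z + 16/15z²
  R(z) = 1 + z + 16/15z².

Boundary: |R(x)|=1, x<0.
x=-0.72: |R|=0.8330
R=1: x+16/15x²=0 ⇒ x=−15/16=-0.9375; min R=1−1/(4·16/15)=0.7656>−1
Confirm numerically:
  x=-0.612: |R|=0.78751 <1
  x=-0.606: |R|=0.78572 <1
  x=-0.501: |R|=0.76673 <1
  x=-1.320: |R|=1.53856 >1
  x=-1.008: |R|=1.07580 >1
So |R|<1 on (-0.9375, 0).

(-0.9375, 0).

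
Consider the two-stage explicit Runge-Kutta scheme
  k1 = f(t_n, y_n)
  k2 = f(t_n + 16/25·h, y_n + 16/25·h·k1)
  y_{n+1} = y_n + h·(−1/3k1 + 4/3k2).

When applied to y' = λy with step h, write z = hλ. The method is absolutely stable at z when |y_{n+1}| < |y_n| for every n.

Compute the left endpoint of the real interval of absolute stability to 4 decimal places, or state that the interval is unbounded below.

left endpoint -1.1719.

With y'=λy (z=hλ):
  k1=λy_n ⇒ h·k1=z·y_n;  k2=λ(1+16/25z)y_n ⇒ h·k2=z(1+16/25z)y_n
  y_{n+1}/y_n = 1 − 1/3z + 4/3z(1+16/25z) = 1 + z + 64/75z²
  so R(z) = 1 + z + 64/75z².

Boundary: |R(x)|=1, x<0.
x=-0.92: |R|=0.8023
R=1: x+64/75x²=0 ⇒ x=−75/64=-1.1719; min R=1−1/(4·64/75)=0.7070>−1
Confirm numerically:
  x=-1.126: |R|=0.95592 <1
  x=-0.868: |R|=0.77492 <1
  x=-0.819: |R|=0.75338 <1
  x=-0.587: |R|=0.70703 <1
  x=-1.613: |R|=1.60718 >1
  x=-1.523: |R|=1.45633 >1
Stable set (-1.1719, 0).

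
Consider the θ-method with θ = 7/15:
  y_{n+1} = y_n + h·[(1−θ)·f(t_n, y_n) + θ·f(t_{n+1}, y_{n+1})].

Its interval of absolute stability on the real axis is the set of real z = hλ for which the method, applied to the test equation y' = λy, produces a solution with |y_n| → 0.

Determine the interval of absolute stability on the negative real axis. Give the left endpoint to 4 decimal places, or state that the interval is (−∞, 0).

(-30.0000, 0).

On y'=λy, z=hλ:
  y_{n+1} = y_n + z·[8/15·y_n + 7/15·y_{n+1}] ⇒ (1 − 7/15z)y_{n+1} = (1 + 8/15z)y_n
  Hence R(z) = (1 + 8/15z)/(1 − 7/15z).

Boundary: |R(x)|=1, x<0.
x=-1.46: |R|=0.1316
R=−1: 1+8/15x = −1+7/15x ⇒ -1/15x=2 ⇒ x=2/(-1/15)=-30.0000
Confirm numerically:
  x=-27.331: |R|=0.98706 <1
  x=-21.821: |R|=0.95124 <1
  x=-17.504: |R|=0.90914 <1
  x=-12.138: |R|=0.82132 <1
  x=-30.557: |R|=1.00243 >1
  x=-30.265: |R|=1.00117 >1
So |R|<1 on (-30.0000, 0).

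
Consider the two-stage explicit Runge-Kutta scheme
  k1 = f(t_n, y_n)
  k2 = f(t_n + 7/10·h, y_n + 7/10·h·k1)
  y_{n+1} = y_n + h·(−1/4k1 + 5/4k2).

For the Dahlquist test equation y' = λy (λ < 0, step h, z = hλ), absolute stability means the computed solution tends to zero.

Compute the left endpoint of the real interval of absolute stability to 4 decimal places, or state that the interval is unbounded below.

On y'=λy, z=hλ:
  k1=λy_n ⇒ h·k1=z·y_n;  k2=λ(1+7/10z)y_n ⇒ h·k2=z(1+7/10z)y_n
  y_{n+1}/y_n = 1 − 1/4z + 5/4z(1+7/10z) = 1 + z + 7/8z²
  R(z) = 1 + z + 7/8z².

Need |R(x)|<1, x<0.
x=-0.31: |R|=0.7741
R=1: x+7/8x²=0 ⇒ x=−8/7=-1.1429; min R=1−1/(4·7/8)=0.7143>−1
Confirm numerically:
  x=-0.727: |R|=0.73546 <1
  x=-0.720: |R|=0.73360 <1
  x=-0.672: |R|=0.72314 <1
  x=-1.625: |R|=1.68555 >1
  x=-1.564: |R|=1.57633 >1
  x=-1.341: |R|=1.23250 >1
Stable set (-1.1429, 0).

left endpoint -1.1429.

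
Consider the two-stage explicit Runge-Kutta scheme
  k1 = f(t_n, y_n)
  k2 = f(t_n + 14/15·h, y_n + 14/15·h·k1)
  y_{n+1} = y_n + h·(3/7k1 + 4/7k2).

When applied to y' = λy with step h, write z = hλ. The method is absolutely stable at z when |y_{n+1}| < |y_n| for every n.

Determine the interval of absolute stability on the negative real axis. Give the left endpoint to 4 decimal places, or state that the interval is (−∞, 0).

Test eqn y'=λy, z=hλ:
  k1=λy_n ⇒ h·k1=z·y_n;  k2=λ(1+14/15z)y_n ⇒ h·k2=z(1+14/15z)y_n
  y_{n+1}/y_n = 1 + 3/7z + 4/7z(1+14/15z) = 1 + z + 8/15z²
  ⇒ R(z) = 1 + z + 8/15z².

Find x<0 with |R(x)|<1.
x=-1.62: |R|=0.7797
R=1: x+8/15x²=0 ⇒ x=−15/8=-1.8750; min R=1−1/(4·8/15)=0.5312>−1
Confirm numerically:
  x=-1.544: |R|=0.72743 <1
  x=-1.286: |R|=0.59602 <1
  x=-0.788: |R|=0.54317 <1
  x=-2.420: |R|=1.70341 >1
  x=-2.199: |R|=1.37999 >1
  x=-1.923: |R|=1.04923 >1
So |R|<1 on (-1.8750, 0).

z∈(-1.8750,0).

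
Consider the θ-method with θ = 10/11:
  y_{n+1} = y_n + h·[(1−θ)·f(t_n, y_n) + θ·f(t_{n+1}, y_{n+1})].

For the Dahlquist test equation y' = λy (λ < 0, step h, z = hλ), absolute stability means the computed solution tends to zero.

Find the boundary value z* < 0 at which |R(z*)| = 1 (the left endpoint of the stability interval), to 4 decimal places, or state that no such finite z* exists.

With y'=λy (z=hλ):
  y_{n+1} = y_n + z·[1/11·y_n + 10/11·y_{n+1}] ⇒ (1 − 10/11z)y_{n+1} = (1 + 1/11z)y_n
  Hence R(z) = (1 + 1/11z)/(1 − 10/11z).

Solve |R(x)|<1 on ℝ⁻.
x=-1.28: |R|=0.4084
x=-2: |R|=0.2903
x=-10: |R|=0.0090
x=-100: |R|=0.0880
θ=10/11≥1/2 ⇒ |1+1/11x|<|1−10/11x| ∀x<0 ⇒ interval (−∞,0).

unbounded; (−∞, 0).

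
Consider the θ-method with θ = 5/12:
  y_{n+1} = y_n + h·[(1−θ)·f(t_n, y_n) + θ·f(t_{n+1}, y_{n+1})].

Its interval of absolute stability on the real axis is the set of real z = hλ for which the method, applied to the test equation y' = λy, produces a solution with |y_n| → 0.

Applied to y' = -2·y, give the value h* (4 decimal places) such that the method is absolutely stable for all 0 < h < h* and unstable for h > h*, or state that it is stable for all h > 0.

With y'=λy (z=hλ):
  y_{n+1} = y_n + z·[7/12·y_n + 5/12·y_{n+1}] ⇒ (1 − 5/12z)y_{n+1} = (1 + 7/12z)y_n
  Hence R(z) = (1 + 7/12z)/(1 − 5/12z).

Solve |R(x)|<1 on ℝ⁻.
x=-0.86: |R|=0.3669
R=−1: 1+7/12x = −1+5/12x ⇒ -1/6x=2 ⇒ x=2/(-1/6)=-12.0000
Confirm numerically:
  x=-10.830: |R|=0.96463 <1
  x=-10.575: |R|=0.95607 <1
  x=-8.510: |R|=0.87204 <1
  x=-12.429: |R|=1.01157 >1
  x=-12.344: |R|=1.00933 >1
Stable set (-12.0000, 0).

(-12.0000,0); λ=-2 ⇒ h* = (12)/2 = 6.0000.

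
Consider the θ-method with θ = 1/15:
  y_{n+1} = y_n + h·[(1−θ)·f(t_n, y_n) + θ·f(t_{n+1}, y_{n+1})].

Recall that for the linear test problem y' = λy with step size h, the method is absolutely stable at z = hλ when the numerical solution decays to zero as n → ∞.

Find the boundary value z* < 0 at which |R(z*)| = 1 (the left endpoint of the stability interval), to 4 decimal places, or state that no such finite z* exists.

left endpoint -2.3077.

On y'=λy, z=hλ:
  y_{n+1} = y_n + z·[14/15·y_n + 1/15·y_{n+1}] ⇒ (1 − 1/15z)y_{n+1} = (1 + 14/15z)y_n
  Hence R(z) = (1 + 14/15z)/(1 − 1/15z).

Find x<0 with |R(x)|<1.
x=-0.8: |R|=0.2405
R=−1: 1+14/15x = −1+1/15x ⇒ -13/15x=2 ⇒ x=2/(-13/15)=-2.3077
Confirm numerically:
  x=-2.139: |R|=0.87205 <1
  x=-1.885: |R|=0.67456 <1
  x=-1.724: |R|=0.54628 <1
  x=-1.720: |R|=0.54306 <1
  x=-2.780: |R|=1.34533 >1
  x=-2.618: |R|=1.22897 >1
Stable set (-2.3077, 0).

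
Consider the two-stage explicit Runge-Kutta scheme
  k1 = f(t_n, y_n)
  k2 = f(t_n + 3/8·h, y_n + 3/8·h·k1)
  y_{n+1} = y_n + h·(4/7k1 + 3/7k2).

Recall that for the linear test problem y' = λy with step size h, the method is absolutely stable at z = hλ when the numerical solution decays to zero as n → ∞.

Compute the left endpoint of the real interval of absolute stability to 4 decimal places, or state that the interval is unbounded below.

left endpoint -6.2222.

On y'=λy, z=hλ:
  k1=λy_n ⇒ h·k1=z·y_n;  k2=λ(1+3/8z)y_n ⇒ h·k2=z(1+3/8z)y_n
  y_{n+1}/y_n = 1 + 4/7z + 3/7z(1+3/8z) = 1 + z + 9/56z²
  R(z) = 1 + z + 9/56z².

Boundary: |R(x)|=1, x<0.
x=-0.9: |R|=0.2302
R=1: x+9/56x²=0 ⇒ x=−56/9=-6.2222; min R=1−1/(4·9/56)=-0.5556>−1
Confirm numerically:
  x=-5.430: |R|=0.30864 <1
  x=-5.196: |R|=0.14303 <1
  x=-5.175: |R|=0.12903 <1
  x=-6.718: |R|=1.53528 >1
  x=-6.331: |R|=1.11068 >1
Stable set (-6.2222, 0).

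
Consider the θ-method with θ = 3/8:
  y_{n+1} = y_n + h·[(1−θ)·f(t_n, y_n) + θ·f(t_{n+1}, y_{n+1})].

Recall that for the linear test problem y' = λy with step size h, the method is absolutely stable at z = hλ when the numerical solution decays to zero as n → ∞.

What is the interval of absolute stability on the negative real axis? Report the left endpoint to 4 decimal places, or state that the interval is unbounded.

(-8.0000, 0).

With y'=λy (z=hλ):
  y_{n+1} = y_n + z·[5/8·y_n + 3/8·y_{n+1}] ⇒ (1 − 3/8z)y_{n+1} = (1 + 5/8z)y_n
  R(z) = (1 + 5/8z)/(1 − 3/8z).

Need |R(x)|<1, x<0.
x=-1.6: |R|=0.0000
R=−1: 1+5/8x = −1+3/8x ⇒ -1/4x=2 ⇒ x=2/(-1/4)=-8.0000
Confirm numerically:
  x=-7.674: |R|=0.97898 <1
  x=-5.267: |R|=0.77035 <1
  x=-3.827: |R|=0.57158 <1
  x=-8.563: |R|=1.03342 >1
  x=-8.353: |R|=1.02136 >1
Stable set (-8.0000, 0).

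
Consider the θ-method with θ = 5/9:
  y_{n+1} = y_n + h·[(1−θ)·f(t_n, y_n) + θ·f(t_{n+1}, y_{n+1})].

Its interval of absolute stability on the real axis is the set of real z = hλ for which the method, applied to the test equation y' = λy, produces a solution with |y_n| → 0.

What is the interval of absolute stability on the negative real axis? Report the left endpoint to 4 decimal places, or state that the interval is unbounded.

(−∞, 0) — no finite endpoint.

With y'=λy (z=hλ):
  y_{n+1} = y_n + z·[4/9·y_n + 5/9·y_{n+1}] ⇒ (1 − 5/9z)y_{n+1} = (1 + 4/9z)y_n
  Hence R(z) = (1 + 4/9z)/(1 − 5/9z).

Need |R(x)|<1, x<0.
x=-0.36: |R|=0.7000
x=-2: |R|=0.0526
x=-10: |R|=0.5254
x=-100: |R|=0.7682
θ=5/9≥1/2 ⇒ |1+4/9x|<|1−5/9x| ∀x<0 ⇒ stable on all of ℝ⁻.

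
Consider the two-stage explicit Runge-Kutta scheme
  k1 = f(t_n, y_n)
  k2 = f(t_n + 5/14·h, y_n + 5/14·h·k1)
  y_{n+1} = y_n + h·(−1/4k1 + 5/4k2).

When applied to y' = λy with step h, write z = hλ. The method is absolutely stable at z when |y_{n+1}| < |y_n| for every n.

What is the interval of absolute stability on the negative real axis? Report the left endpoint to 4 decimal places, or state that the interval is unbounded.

z∈(-2.2400,0).

Test eqn y'=λy, z=hλ:
  k1=λy_n ⇒ h·k1=z·y_n;  k2=λ(1+5/14z)y_n ⇒ h·k2=z(1+5/14z)y_n
  y_{n+1}/y_n = 1 − 1/4z + 5/4z(1+5/14z) = 1 + z + 25/56z²
  so R(z) = 1 + z + 25/56z².

Solve |R(x)|<1 on ℝ⁻.
x=-1.29: |R|=0.4529
R=1: x+25/56x²=0 ⇒ x=−56/25=-2.2400; min R=1−1/(4·25/56)=0.4400>−1
Confirm numerically:
  x=-1.452: |R|=0.48921 <1
  x=-1.425: |R|=0.48153 <1
  x=-0.993: |R|=0.44720 <1
  x=-2.667: |R|=1.50840 >1
  x=-2.393: |R|=1.16345 >1
  x=-2.334: |R|=1.09794 >1
So |R|<1 on (-2.2400, 0).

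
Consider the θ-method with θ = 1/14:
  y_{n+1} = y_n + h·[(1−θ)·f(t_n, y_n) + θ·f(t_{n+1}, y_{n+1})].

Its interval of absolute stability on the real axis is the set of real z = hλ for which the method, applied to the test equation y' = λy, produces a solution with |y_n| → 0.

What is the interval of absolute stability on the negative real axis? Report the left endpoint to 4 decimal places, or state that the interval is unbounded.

(-2.3333, 0).

With y'=λy (z=hλ):
  y_{n+1} = y_n + z·[13/14·y_n + 1/14·y_{n+1}] ⇒ (1 − 1/14z)y_{n+1} = (1 + 13/14z)y_n
  R(z) = (1 + 13/14z)/(1 − 1/14z).

Solve |R(x)|<1 on ℝ⁻.
x=-0.58: |R|=0.4431
R=−1: 1+13/14x = −1+1/14x ⇒ -6/7x=2 ⇒ x=2/(-6/7)=-2.3333
Confirm numerically:
  x=-2.227: |R|=0.92137 <1
  x=-2.200: |R|=0.90123 <1
  x=-1.240: |R|=0.13911 <1
  x=-0.953: |R|=0.10774 <1
  x=-2.912: |R|=1.41060 >1
  x=-2.443: |R|=1.08003 >1
Stable set (-2.3333, 0).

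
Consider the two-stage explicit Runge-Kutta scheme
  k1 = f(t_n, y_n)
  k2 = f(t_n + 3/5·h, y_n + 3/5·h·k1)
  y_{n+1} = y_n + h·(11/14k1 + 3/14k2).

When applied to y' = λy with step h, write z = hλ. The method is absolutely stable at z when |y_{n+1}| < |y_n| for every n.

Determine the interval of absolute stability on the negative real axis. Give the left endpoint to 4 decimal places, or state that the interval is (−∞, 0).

z∈(-7.7778,0).

With y'=λy (z=hλ):
  k1=λy_n ⇒ h·k1=z·y_n;  k2=λ(1+3/5z)y_n ⇒ h·k2=z(1+3/5z)y_n
  y_{n+1}/y_n = 1 + 11/14z + 3/14z(1+3/5z) = 1 + z + 9/70z²
  so R(z) = 1 + z + 9/70z².

Boundary: |R(x)|=1, x<0.
x=-0.77: |R|=0.3062
R=1: x+9/70x²=0 ⇒ x=−70/9=-7.7778; min R=1−1/(4·9/70)=-0.9444>−1
Confirm numerically:
  x=-7.322: |R|=0.57093 <1
  x=-6.908: |R|=0.22749 <1
  x=-6.282: |R|=0.20812 <1
  x=-8.208: |R|=1.45402 >1
  x=-8.118: |R|=1.35510 >1
Stable set (-7.7778, 0).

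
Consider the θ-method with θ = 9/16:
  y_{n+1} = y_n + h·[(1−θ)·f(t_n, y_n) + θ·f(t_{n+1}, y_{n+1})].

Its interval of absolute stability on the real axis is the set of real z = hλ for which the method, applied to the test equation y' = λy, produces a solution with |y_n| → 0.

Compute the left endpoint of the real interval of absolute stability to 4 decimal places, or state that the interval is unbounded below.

With y'=λy (z=hλ):
  y_{n+1} = y_n + z·[7/16·y_n + 9/16·y_{n+1}] ⇒ (1 − 9/16z)y_{n+1} = (1 + 7/16z)y_n
  ⇒ R(z) = (1 + 7/16z)/(1 − 9/16z).

Need |R(x)|<1, x<0.
x=-0.66: |R|=0.5187
x=-2: |R|=0.0588
x=-10: |R|=0.5094
x=-100: |R|=0.7467
θ=9/16≥1/2 ⇒ |1+7/16x|<|1−9/16x| ∀x<0 ⇒ interval (−∞,0).

(−∞, 0) — no finite endpoint.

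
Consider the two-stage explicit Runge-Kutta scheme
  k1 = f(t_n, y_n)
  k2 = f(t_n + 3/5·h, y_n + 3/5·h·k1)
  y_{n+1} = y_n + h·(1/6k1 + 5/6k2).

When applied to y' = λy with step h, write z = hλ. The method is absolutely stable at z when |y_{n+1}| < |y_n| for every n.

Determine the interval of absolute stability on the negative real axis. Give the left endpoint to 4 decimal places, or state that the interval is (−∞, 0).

Set f=λy, z=hλ:
  k1=λy_n ⇒ h·k1=z·y_n;  k2=λ(1+3/5z)y_n ⇒ h·k2=z(1+3/5z)y_n
  y_{n+1}/y_n = 1 + 1/6z + 5/6z(1+3/5z) = 1 + z + 1/2z²
  R(z) = 1 + z + 1/2z².

Solve |R(x)|<1 on ℝ⁻.
x=-0.85: |R|=0.5112
R=1: x+1/2x²=0 ⇒ x=−2=-2.0000; min R=1−1/(4·1/2)=0.5000>−1
Confirm numerically:
  x=-1.876: |R|=0.88369 <1
  x=-1.214: |R|=0.52290 <1
  x=-0.961: |R|=0.50076 <1
  x=-2.499: |R|=1.62350 >1
  x=-2.329: |R|=1.38312 >1
So |R|<1 on (-2.0000, 0).

(-2.0000, 0).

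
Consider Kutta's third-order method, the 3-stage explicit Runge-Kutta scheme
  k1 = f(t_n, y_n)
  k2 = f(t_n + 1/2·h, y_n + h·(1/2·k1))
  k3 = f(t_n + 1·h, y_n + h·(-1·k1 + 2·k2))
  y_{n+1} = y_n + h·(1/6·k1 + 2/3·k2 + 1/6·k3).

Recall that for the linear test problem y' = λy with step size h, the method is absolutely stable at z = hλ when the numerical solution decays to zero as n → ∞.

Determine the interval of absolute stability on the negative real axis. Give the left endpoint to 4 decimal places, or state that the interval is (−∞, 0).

Set f=λy, z=hλ:
  order 3, 3-stage ⇒ R(z)=1+z+z^2/2+z^3/6
  (e.g. R(-0.64)=0.52111, |R|=0.52111)

Find x<0 with |R(x)|<1.
x=-0.64: |R|=0.5211
|R(-2.05)|=0.3846 |R(-1.78)|=0.1358 |R(-0.61)|=0.5382
Bisect:
  x_lo=-3.3491 |R|=3.0017  x_hi=-0.1972 |R|=0.8210
  mid=-1.77314 |R|=0.13026 →hi
  mid=-2.56112 |R|=1.08132 →lo
  mid=-2.16713 |R|=0.51521 →hi
  mid=-2.36412 |R|=0.77180 →hi
  mid=-2.46262 |R|=0.91946 →hi
  mid=-2.51187 |R|=0.99856 →hi
  mid=-2.53649 |R|=1.03947 →lo
  ...
  [-2.51283,-2.51264] ⇒ x*=-2.5127
Stable set (-2.5127, 0).

(-2.5127, 0).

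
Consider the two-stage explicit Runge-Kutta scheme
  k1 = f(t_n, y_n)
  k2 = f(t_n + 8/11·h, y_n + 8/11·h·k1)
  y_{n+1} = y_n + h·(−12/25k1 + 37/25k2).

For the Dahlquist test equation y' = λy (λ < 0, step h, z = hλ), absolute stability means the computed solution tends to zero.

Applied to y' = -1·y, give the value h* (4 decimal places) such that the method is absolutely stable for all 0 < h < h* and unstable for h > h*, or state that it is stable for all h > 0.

(-0.9291,0); λ=-1 ⇒ h* = (275/296)/1 = 0.9291.

With y'=λy (z=hλ):
  k1=λy_n ⇒ h·k1=z·y_n;  k2=λ(1+8/11z)y_n ⇒ h·k2=z(1+8/11z)y_n
  y_{n+1}/y_n = 1 − 12/25z + 37/25z(1+8/11z) = 1 + z + 296/275z²
  Hence R(z) = 1 + z + 296/275z².

Solve |R(x)|<1 on ℝ⁻.
x=-0.35: |R|=0.7819
R=1: x+296/275x²=0 ⇒ x=−275/296=-0.9291; min R=1−1/(4·296/275)=0.7677>−1
Confirm numerically:
  x=-0.833: |R|=0.91388 <1
  x=-0.813: |R|=0.89844 <1
  x=-0.438: |R|=0.76849 <1
  x=-1.246: |R|=1.42507 >1
  x=-1.032: |R|=1.11435 >1
Interval (-0.9291, 0).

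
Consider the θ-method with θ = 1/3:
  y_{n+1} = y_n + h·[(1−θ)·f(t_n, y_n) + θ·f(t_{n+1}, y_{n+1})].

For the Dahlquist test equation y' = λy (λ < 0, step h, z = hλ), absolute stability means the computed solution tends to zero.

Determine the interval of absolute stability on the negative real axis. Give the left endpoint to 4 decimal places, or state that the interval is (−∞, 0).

Set f=λy, z=hλ:
  y_{n+1} = y_n + z·[2/3·y_n + 1/3·y_{n+1}] ⇒ (1 − 1/3z)y_{n+1} = (1 + 2/3z)y_n
  ⇒ R(z) = (1 + 2/3z)/(1 − 1/3z).

Solve |R(x)|<1 on ℝ⁻.
x=-1.37: |R|=0.0595
R=−1: 1+2/3x = −1+1/3x ⇒ -1/3x=2 ⇒ x=2/(-1/3)=-6.0000
Confirm numerically:
  x=-5.046: |R|=0.88143 <1
  x=-4.561: |R|=0.80968 <1
  x=-3.835: |R|=0.68325 <1
  x=-2.735: |R|=0.43069 <1
  x=-6.593: |R|=1.06182 >1
  x=-6.082: |R|=1.00903 >1
  x=-6.022: |R|=1.00244 >1
Stable set (-6.0000, 0).

(-6.0000, 0).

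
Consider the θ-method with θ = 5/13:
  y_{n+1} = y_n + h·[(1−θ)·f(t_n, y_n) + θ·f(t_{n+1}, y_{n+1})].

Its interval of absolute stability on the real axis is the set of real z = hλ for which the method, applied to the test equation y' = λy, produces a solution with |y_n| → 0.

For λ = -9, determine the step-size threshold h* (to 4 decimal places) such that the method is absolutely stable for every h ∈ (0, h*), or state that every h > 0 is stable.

(-8.6667,0); λ=-9 ⇒ h* = (26/3)/9 = 0.9630.

Set f=λy, z=hλ:
  y_{n+1} = y_n + z·[8/13·y_n + 5/13·y_{n+1}] ⇒ (1 − 5/13z)y_{n+1} = (1 + 8/13z)y_n
  R(z) = (1 + 8/13z)/(1 − 5/13z).

Solve |R(x)|<1 on ℝ⁻.
x=-1.38: |R|=0.0985
R=−1: 1+8/13x = −1+5/13x ⇒ -3/13x=2 ⇒ x=2/(-3/13)=-8.6667
Confirm numerically:
  x=-6.253: |R|=0.83642 <1
  x=-6.161: |R|=0.82840 <1
  x=-5.538: |R|=0.76933 <1
  x=-9.128: |R|=1.02360 >1
  x=-9.102: |R|=1.02232 >1
Interval (-8.6667, 0).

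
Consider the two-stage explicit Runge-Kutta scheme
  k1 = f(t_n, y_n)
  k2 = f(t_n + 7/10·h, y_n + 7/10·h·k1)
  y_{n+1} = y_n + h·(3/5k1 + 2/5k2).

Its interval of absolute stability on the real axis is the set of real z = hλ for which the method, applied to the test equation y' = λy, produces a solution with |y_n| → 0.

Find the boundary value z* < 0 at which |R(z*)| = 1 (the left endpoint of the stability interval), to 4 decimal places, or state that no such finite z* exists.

Test eqn y'=λy, z=hλ:
  k1=λy_n ⇒ h·k1=z·y_n;  k2=λ(1+7/10z)y_n ⇒ h·k2=z(1+7/10z)y_n
  y_{n+1}/y_n = 1 + 3/5z + 2/5z(1+7/10z) = 1 + z + 7/25z²
  Hence R(z) = 1 + z + 7/25z².

Find x<0 with |R(x)|<1.
x=-0.98: |R|=0.2889
R=1: x+7/25x²=0 ⇒ x=−25/7=-3.5714; min R=1−1/(4·7/25)=0.1071>−1
Confirm numerically:
  x=-2.366: |R|=0.20143 <1
  x=-1.645: |R|=0.11269 <1
  x=-1.553: |R|=0.12231 <1
  x=-3.864: |R|=1.31654 >1
  x=-3.614: |R|=1.04308 >1
So |R|<1 on (-3.5714, 0).

z* = -3.5714.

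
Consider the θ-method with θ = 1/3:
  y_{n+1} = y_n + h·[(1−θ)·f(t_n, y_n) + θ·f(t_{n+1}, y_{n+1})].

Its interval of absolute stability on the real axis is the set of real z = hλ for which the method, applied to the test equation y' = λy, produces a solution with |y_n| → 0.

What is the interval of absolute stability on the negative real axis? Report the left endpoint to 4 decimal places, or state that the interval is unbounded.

Set f=λy, z=hλ:
  y_{n+1} = y_n + z·[2/3·y_n + 1/3·y_{n+1}] ⇒ (1 − 1/3z)y_{n+1} = (1 + 2/3z)y_n
  so R(z) = (1 + 2/3z)/(1 − 1/3z).

Find x<0 with |R(x)|<1.
x=-1.55: |R|=0.0220
R=−1: 1+2/3x = −1+1/3x ⇒ -1/3x=2 ⇒ x=2/(-1/3)=-6.0000
Confirm numerically:
  x=-5.860: |R|=0.98420 <1
  x=-4.878: |R|=0.85758 <1
  x=-4.581: |R|=0.81282 <1
  x=-3.094: |R|=0.52314 <1
  x=-6.425: |R|=1.04509 >1
  x=-6.136: |R|=1.01489 >1
Stable set (-6.0000, 0).

(-6.0000, 0).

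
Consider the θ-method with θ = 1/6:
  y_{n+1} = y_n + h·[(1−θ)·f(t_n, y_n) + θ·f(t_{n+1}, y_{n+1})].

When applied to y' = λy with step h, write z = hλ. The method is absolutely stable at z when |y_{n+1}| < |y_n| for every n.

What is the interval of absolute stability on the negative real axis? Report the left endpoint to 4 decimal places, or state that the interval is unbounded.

z∈(-3.0000,0).

On y'=λy, z=hλ:
  y_{n+1} = y_n + z·[5/6·y_n + 1/6·y_{n+1}] ⇒ (1 − 1/6z)y_{n+1} = (1 + 5/6z)y_n
  R(z) = (1 + 5/6z)/(1 − 1/6z).

Find x<0 with |R(x)|<1.
x=-1.8: |R|=0.3846
R=−1: 1+5/6x = −1+1/6x ⇒ -2/3x=2 ⇒ x=2/(-2/3)=-3.0000
Confirm numerically:
  x=-2.814: |R|=0.91559 <1
  x=-2.012: |R|=0.50674 <1
  x=-1.945: |R|=0.46885 <1
  x=-1.443: |R|=0.16324 <1
  x=-3.236: |R|=1.10221 >1
  x=-3.025: |R|=1.01108 >1
So |R|<1 on (-3.0000, 0).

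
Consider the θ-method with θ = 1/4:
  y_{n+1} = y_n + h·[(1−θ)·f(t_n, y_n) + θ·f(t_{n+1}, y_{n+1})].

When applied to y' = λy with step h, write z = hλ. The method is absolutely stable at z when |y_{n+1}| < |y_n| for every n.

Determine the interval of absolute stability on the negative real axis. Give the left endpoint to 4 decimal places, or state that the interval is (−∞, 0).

Test eqn y'=λy, z=hλ:
  y_{n+1} = y_n + z·[3/4·y_n + 1/4·y_{n+1}] ⇒ (1 − 1/4z)y_{n+1} = (1 + 3/4z)y_n
  R(z) = (1 + 3/4z)/(1 − 1/4z).

Need |R(x)|<1, x<0.
x=-1.47: |R|=0.0750
R=−1: 1+3/4x = −1+1/4x ⇒ -1/2x=2 ⇒ x=2/(-1/2)=-4.0000
Confirm numerically:
  x=-2.941: |R|=0.69486 <1
  x=-2.689: |R|=0.60801 <1
  x=-1.846: |R|=0.26309 <1
  x=-4.571: |R|=1.13324 >1
  x=-4.210: |R|=1.05116 >1
Stable set (-4.0000, 0).

z∈(-4.0000,0).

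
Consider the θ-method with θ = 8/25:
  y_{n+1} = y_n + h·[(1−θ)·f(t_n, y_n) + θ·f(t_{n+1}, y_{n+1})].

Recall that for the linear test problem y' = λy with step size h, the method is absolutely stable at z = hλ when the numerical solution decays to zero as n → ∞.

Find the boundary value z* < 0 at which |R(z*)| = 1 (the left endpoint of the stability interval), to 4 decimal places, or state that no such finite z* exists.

On y'=λy, z=hλ:
  y_{n+1} = y_n + z·[17/25·y_n + 8/25·y_{n+1}] ⇒ (1 − 8/25z)y_{n+1} = (1 + 17/25z)y_n
  Hence R(z) = (1 + 17/25z)/(1 − 8/25z).

Solve |R(x)|<1 on ℝ⁻.
x=-0.61: |R|=0.4896
R=−1: 1+17/25x = −1+8/25x ⇒ -9/25x=2 ⇒ x=2/(-9/25)=-5.5556
Confirm numerically:
  x=-5.478: |R|=0.98986 <1
  x=-5.263: |R|=0.96076 <1
  x=-2.875: |R|=0.49740 <1
  x=-2.523: |R|=0.39596 <1
  x=-6.107: |R|=1.06720 >1
  x=-5.849: |R|=1.03679 >1
Stable set (-5.5556, 0).

left endpoint -5.5556.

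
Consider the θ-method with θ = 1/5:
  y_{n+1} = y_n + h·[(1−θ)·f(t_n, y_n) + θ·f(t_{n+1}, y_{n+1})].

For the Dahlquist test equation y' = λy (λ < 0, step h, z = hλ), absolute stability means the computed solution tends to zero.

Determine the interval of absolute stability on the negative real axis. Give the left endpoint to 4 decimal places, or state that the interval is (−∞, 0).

(-3.3333, 0).

With y'=λy (z=hλ):
  y_{n+1} = y_n + z·[4/5·y_n + 1/5·y_{n+1}] ⇒ (1 − 1/5z)y_{n+1} = (1 + 4/5z)y_n
  R(z) = (1 + 4/5z)/(1 − 1/5z).

Boundary: |R(x)|=1, x<0.
x=-1.67: |R|=0.2519
R=−1: 1+4/5x = −1+1/5x ⇒ -3/5x=2 ⇒ x=2/(-3/5)=-3.3333
Confirm numerically:
  x=-2.389: |R|=0.61659 <1
  x=-1.731: |R|=0.28584 <1
  x=-1.714: |R|=0.27644 <1
  x=-1.600: |R|=0.21212 <1
  x=-3.696: |R|=1.12511 >1
  x=-3.454: |R|=1.04282 >1
  x=-3.420: |R|=1.03088 >1
Stable set (-3.3333, 0).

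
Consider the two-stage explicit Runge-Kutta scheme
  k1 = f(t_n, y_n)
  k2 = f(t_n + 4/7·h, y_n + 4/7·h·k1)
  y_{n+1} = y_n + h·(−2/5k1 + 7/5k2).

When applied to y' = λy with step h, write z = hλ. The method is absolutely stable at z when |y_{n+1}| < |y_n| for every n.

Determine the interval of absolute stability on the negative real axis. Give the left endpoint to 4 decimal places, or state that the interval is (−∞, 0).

z∈(-1.2500,0).

Test eqn y'=λy, z=hλ:
  k1=λy_n ⇒ h·k1=z·y_n;  k2=λ(1+4/7z)y_n ⇒ h·k2=z(1+4/7z)y_n
  y_{n+1}/y_n = 1 − 2/5z + 7/5z(1+4/7z) = 1 + z + 4/5z²
  ⇒ R(z) = 1 + z + 4/5z².

Find x<0 with |R(x)|<1.
x=-0.87: |R|=0.7355
R=1: x+4/5x²=0 ⇒ x=−5/4=-1.2500; min R=1−1/(4·4/5)=0.6875>−1
Confirm numerically:
  x=-1.168: |R|=0.92338 <1
  x=-0.932: |R|=0.76290 <1
  x=-0.597: |R|=0.68813 <1
  x=-0.545: |R|=0.69262 <1
  x=-1.796: |R|=1.78449 >1
  x=-1.659: |R|=1.54282 >1
Interval (-1.2500, 0).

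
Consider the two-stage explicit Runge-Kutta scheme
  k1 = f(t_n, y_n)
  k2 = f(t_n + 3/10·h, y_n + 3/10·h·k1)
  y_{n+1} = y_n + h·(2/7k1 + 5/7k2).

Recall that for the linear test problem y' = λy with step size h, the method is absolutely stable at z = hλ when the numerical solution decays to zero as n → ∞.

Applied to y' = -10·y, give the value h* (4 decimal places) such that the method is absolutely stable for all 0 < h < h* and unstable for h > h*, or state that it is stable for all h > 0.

(-4.6667,0); λ=-10 ⇒ h* = (14/3)/10 = 0.4667.

On y'=λy, z=hλ:
  k1=λy_n ⇒ h·k1=z·y_n;  k2=λ(1+3/10z)y_n ⇒ h·k2=z(1+3/10z)y_n
  y_{n+1}/y_n = 1 + 2/7z + 5/7z(1+3/10z) = 1 + z + 3/14z²
  Hence R(z) = 1 + z + 3/14z².

Boundary: |R(x)|=1, x<0.
x=-1.09: |R|=0.1646
R=1: x+3/14x²=0 ⇒ x=−14/3=-4.6667; min R=1−1/(4·3/14)=-0.1667>−1
Confirm numerically:
  x=-4.631: |R|=0.96461 <1
  x=-4.115: |R|=0.51355 <1
  x=-3.957: |R|=0.39825 <1
  x=-2.573: |R|=0.15436 <1
  x=-4.915: |R|=1.26155 >1
  x=-4.742: |R|=1.07655 >1
So |R|<1 on (-4.6667, 0).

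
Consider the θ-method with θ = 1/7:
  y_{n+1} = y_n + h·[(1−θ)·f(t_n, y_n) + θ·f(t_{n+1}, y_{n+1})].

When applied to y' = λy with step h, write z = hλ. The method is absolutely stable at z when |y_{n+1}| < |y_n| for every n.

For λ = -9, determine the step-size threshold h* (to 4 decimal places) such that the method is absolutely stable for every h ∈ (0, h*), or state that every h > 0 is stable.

With y'=λy (z=hλ):
  y_{n+1} = y_n + z·[6/7·y_n + 1/7·y_{n+1}] ⇒ (1 − 1/7z)y_{n+1} = (1 + 6/7z)y_n
  so R(z) = (1 + 6/7z)/(1 − 1/7z).

Solve |R(x)|<1 on ℝ⁻.
x=-1.77: |R|=0.4128
R=−1: 1+6/7x = −1+1/7x ⇒ -5/7x=2 ⇒ x=2/(-5/7)=-2.8000
Confirm numerically:
  x=-2.760: |R|=0.97951 <1
  x=-2.723: |R|=0.96040 <1
  x=-2.128: |R|=0.63190 <1
  x=-1.593: |R|=0.29768 <1
  x=-3.239: |R|=1.21438 >1
  x=-3.043: |R|=1.12098 >1
  x=-2.905: |R|=1.05300 >1
Stable set (-2.8000, 0).

(-2.8000,0); λ=-9 ⇒ h* = (14/5)/9 = 0.3111.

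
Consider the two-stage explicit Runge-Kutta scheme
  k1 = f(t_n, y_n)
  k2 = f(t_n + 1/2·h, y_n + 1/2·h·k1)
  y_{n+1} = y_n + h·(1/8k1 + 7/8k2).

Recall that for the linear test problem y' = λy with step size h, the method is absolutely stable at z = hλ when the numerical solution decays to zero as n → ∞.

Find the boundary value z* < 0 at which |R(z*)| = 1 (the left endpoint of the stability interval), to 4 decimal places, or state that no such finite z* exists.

left endpoint -2.2857.

On y'=λy, z=hλ:
  k1=λy_n ⇒ h·k1=z·y_n;  k2=λ(1+1/2z)y_n ⇒ h·k2=z(1+1/2z)y_n
  y_{n+1}/y_n = 1 + 1/8z + 7/8z(1+1/2z) = 1 + z + 7/16z²
  R(z) = 1 + z + 7/16z².

Solve |R(x)|<1 on ℝ⁻.
x=-0.63: |R|=0.5436
R=1: x+7/16x²=0 ⇒ x=−16/7=-2.2857; min R=1−1/(4·7/16)=0.4286>−1
Confirm numerically:
  x=-2.253: |R|=0.96775 <1
  x=-1.913: |R|=0.68806 <1
  x=-1.419: |R|=0.46193 <1
  x=-2.829: |R|=1.67242 >1
  x=-2.697: |R|=1.48529 >1
  x=-2.519: |R|=1.25710 >1
So |R|<1 on (-2.2857, 0).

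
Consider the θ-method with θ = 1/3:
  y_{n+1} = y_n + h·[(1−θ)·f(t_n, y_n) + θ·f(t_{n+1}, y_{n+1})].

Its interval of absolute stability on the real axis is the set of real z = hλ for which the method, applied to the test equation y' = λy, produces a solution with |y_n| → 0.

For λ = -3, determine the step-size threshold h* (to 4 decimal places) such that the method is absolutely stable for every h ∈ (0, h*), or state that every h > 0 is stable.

(-6.0000,0); λ=-3 ⇒ h* = (6)/3 = 2.0000.

With y'=λy (z=hλ):
  y_{n+1} = y_n + z·[2/3·y_n + 1/3·y_{n+1}] ⇒ (1 − 1/3z)y_{n+1} = (1 + 2/3z)y_n
  so R(z) = (1 + 2/3z)/(1 − 1/3z).

Need |R(x)|<1, x<0.
x=-1.53: |R|=0.0132
R=−1: 1+2/3x = −1+1/3x ⇒ -1/3x=2 ⇒ x=2/(-1/3)=-6.0000
Confirm numerically:
  x=-5.742: |R|=0.97049 <1
  x=-4.958: |R|=0.86906 <1
  x=-4.897: |R|=0.86033 <1
  x=-2.963: |R|=0.49069 <1
  x=-6.449: |R|=1.04752 >1
  x=-6.081: |R|=1.00892 >1
  x=-6.037: |R|=1.00409 >1
Interval (-6.0000, 0).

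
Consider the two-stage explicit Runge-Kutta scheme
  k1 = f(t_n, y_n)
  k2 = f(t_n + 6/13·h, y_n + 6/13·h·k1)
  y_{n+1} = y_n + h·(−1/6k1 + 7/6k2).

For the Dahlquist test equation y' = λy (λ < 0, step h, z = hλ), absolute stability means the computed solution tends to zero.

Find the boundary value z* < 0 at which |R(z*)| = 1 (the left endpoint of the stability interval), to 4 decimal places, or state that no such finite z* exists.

left endpoint -1.8571.

Test eqn y'=λy, z=hλ:
  k1=λy_n ⇒ h·k1=z·y_n;  k2=λ(1+6/13z)y_n ⇒ h·k2=z(1+6/13z)y_n
  y_{n+1}/y_n = 1 − 1/6z + 7/6z(1+6/13z) = 1 + z + 7/13z²
  Hence R(z) = 1 + z + 7/13z².

Solve |R(x)|<1 on ℝ⁻.
x=-0.52: |R|=0.6256
R=1: x+7/13x²=0 ⇒ x=−13/7=-1.8571; min R=1−1/(4·7/13)=0.5357>−1
Confirm numerically:
  x=-1.668: |R|=0.83012 <1
  x=-1.591: |R|=0.77200 <1
  x=-1.047: |R|=0.54327 <1
  x=-0.910: |R|=0.53590 <1
  x=-2.224: |R|=1.43933 >1
  x=-2.085: |R|=1.25581 >1
Interval (-1.8571, 0).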